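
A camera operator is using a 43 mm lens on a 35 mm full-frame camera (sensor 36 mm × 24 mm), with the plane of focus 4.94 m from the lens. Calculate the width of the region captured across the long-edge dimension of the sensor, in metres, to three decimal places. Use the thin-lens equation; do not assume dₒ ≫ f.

dₒ: 4.94 m = 4940 mm.
Similar triangles through the lens centre give W/dₒ = w/dᵢ; with 1/f = 1/dₒ + 1/dᵢ this gives W = w·(dₒ − f)/f.
W = 36 mm × (4940 − 43) / 43 = 36 × 113.8837 ≈ 4099.814 mm = 4.09981 m.

4.100 m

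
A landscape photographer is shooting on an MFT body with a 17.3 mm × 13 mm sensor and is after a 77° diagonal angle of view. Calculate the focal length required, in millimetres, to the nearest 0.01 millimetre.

13.60 mm

Sensor diagonal = √(17.3² + 13²) = √468.2900 ≈ 21.6400 mm.
From α = 2·arctan(d/2f) we get f = d / (2·tan(α/2)).
With d = 21.6400 mm and α/2 = 38.5°, tan(α/2) ≈ 0.79544, so f ≈ 21.6400 / 1.59087 ≈ 13.6026 mm.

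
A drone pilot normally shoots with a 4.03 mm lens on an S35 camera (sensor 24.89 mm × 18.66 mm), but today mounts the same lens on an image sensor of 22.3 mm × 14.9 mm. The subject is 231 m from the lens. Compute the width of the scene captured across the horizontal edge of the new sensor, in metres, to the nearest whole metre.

1278 m

The focal length stays 4.03 mm; the relevant sensor dimension is now w = 22.3 mm. Object distance dₒ = 231 m = 231000 mm.
Thin-lens field width W = w·(dₒ − f)/f = 22.3 × (231000 − 4.03)/4.03 ≈ 1278215.913 mm = 1278.22 m.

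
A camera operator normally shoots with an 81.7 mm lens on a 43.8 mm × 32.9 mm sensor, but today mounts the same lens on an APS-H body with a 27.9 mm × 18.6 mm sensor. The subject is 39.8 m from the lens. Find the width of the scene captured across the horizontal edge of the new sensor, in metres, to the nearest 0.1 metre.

13.6 m

The focal length stays 81.7 mm; the relevant sensor dimension is now w = 27.9 mm. Object distance dₒ = 39.8 m = 39800 mm.
Thin-lens field width W = w·(dₒ − f)/f = 27.9 × (39800 − 81.7)/81.7 ≈ 13563.532 mm = 13.5635 m.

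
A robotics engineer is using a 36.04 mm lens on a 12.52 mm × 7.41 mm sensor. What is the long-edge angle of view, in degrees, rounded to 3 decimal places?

19.707°

Angle of view α = 2·arctan(w/2f) with w = 12.52 mm and f = 36.04 mm.
w/2f = 0.17370; arctan(0.17370) ≈ 9.8537°, so α ≈ 19.7075°.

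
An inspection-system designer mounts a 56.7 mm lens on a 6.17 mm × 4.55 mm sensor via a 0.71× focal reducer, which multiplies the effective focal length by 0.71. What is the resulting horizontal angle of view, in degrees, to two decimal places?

8.76°

Effective focal length f = 56.7 × 0.71 = 40.257 mm.
α = 2·arctan(6.17 / (2 × 40.257)) = 2·arctan(0.07663) ≈ 8.7643°.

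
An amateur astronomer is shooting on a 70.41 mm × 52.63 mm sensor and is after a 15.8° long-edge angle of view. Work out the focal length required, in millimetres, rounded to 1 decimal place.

253.7 mm

From α = 2·arctan(w/2f) we get f = w / (2·tan(α/2)).
With w = 70.41 mm and α/2 = 7.9°, tan(α/2) ≈ 0.13876, so f ≈ 70.41 / 0.27752 ≈ 253.7088 mm.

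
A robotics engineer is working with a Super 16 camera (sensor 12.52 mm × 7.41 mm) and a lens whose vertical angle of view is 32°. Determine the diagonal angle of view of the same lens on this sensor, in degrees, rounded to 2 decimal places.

58.76°

From the vertical AOV: f = 7.41 / (2·tan(16°)) = 7.41 / 0.57349 ≈ 12.9209 mm.
Sensor diagonal = √(12.52² + 7.41²) = √211.6585 ≈ 14.5485 mm.
Diagonal AOV = 2·arctan(14.5485 / (2 × 12.9209)) = 2·arctan(0.56298) ≈ 58.7576°.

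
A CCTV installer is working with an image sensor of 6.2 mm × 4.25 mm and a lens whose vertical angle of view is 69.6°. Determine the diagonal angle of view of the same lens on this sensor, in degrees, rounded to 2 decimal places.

101.74°

From the vertical AOV: f = 4.25 / (2·tan(34.8°)) = 4.25 / 1.39004 ≈ 3.0575 mm.
Sensor diagonal = √(6.2² + 4.25²) = √56.5025 ≈ 7.5168 mm.
Diagonal AOV = 2·arctan(7.5168 / (2 × 3.0575)) = 2·arctan(1.22925) ≈ 101.7431°.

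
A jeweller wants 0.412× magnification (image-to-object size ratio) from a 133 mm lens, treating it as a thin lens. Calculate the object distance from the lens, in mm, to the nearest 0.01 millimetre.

With m = dᵢ/dₒ and 1/f = 1/dₒ + 1/dᵢ, substituting dᵢ = m·dₒ gives 1/f = (1 + 1/m)/dₒ, hence dₒ = f·(1 + 1/m).
dₒ = 133 × (1 + 1/0.412) = 133 × 3.42718 ≈ 455.816 mm.

455.82 mm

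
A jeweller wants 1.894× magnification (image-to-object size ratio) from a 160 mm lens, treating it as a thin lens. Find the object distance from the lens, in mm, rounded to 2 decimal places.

244.48 mm

With m = dᵢ/dₒ and 1/f = 1/dₒ + 1/dᵢ, substituting dᵢ = m·dₒ gives 1/f = (1 + 1/m)/dₒ, hence dₒ = f·(1 + 1/m).
dₒ = 160 × (1 + 1/1.894) = 160 × 1.52798 ≈ 244.477 mm.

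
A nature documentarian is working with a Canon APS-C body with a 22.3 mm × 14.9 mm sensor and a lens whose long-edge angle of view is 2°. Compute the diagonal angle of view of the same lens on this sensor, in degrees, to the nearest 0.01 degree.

2.41°

From the long-edge AOV: f = 22.3 / (2·tan(1°)) = 22.3 / 0.03491 ≈ 638.7831 mm.
Sensor diagonal = √(22.3² + 14.9²) = √719.3000 ≈ 26.8198 mm.
Diagonal AOV = 2·arctan(26.8198 / (2 × 638.7831)) = 2·arctan(0.02099) ≈ 2.4053°.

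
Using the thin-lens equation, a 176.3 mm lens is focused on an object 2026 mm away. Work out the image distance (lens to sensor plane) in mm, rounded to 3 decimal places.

1/dᵢ = 1/f − 1/dₒ = 1/176.3 − 1/2026 = 0.0051786 mm⁻¹.
dᵢ = 1/0.0051786 ≈ 193.1036 mm.

193.104 mm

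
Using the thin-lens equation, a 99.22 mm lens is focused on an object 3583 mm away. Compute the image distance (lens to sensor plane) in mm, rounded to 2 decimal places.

102.05 mm

1/dᵢ = 1/f − 1/dₒ = 1/99.22 − 1/3583 = 0.0097995 mm⁻¹.
dᵢ = 1/0.0097995 ≈ 102.0458 mm.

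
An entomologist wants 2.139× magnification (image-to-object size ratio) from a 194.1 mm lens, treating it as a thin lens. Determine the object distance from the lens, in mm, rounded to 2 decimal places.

284.84 mm

With m = dᵢ/dₒ and 1/f = 1/dₒ + 1/dᵢ, substituting dᵢ = m·dₒ gives 1/f = (1 + 1/m)/dₒ, hence dₒ = f·(1 + 1/m).
dₒ = 194.1 × (1 + 1/2.139) = 194.1 × 1.46751 ≈ 284.843 mm.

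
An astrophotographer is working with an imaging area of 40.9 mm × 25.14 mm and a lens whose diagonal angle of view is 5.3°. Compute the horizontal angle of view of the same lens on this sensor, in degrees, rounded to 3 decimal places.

4.516°

Sensor diagonal = √(40.9² + 25.14²) = √2304.8296 ≈ 48.0086 mm.
From the diagonal AOV: f = 48.0086 / (2·tan(2.65°)) = 48.0086 / 0.09257 ≈ 518.6285 mm.
Horizontal AOV = 2·arctan(40.9 / (2 × 518.6285)) = 2·arctan(0.03943) ≈ 4.5161°.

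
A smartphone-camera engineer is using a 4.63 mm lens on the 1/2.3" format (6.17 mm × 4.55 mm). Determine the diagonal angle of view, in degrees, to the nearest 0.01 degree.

79.24°

Sensor diagonal = √(6.17² + 4.55²) = √58.7714 ≈ 7.6663 mm.
Angle of view α = 2·arctan(d/2f) with d = 7.6663 mm and f = 4.63 mm.
d/2f = 0.82789; arctan(0.82789) ≈ 39.6210°, so α ≈ 79.2420°.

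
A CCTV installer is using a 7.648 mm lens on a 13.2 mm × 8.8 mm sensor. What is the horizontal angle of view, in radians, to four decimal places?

1.4240 rad

Angle of view α = 2·arctan(w/2f) with w = 13.2 mm and f = 7.648 mm.
w/2f = 0.86297; arctan(0.86297) ≈ 0.7120 rad, so α ≈ 1.4240 rad.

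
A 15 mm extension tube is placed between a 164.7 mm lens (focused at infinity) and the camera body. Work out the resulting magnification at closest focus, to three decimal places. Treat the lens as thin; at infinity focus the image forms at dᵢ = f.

0.091×

The tube moves the image plane from f to f + e, so dᵢ = 164.7 + 15 = 179.7 mm. Focus is achieved when 1/f = 1/dₒ + 1/dᵢ, giving dₒ = 1/(1/f − 1/(f+e)).
Magnification m = dᵢ/dₒ = (f+e)·(1/f − 1/(f+e)) = e/f = 15/164.7 ≈ 0.0911.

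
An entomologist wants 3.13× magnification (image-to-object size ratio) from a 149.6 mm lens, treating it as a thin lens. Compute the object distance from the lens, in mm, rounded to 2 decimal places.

With m = dᵢ/dₒ and 1/f = 1/dₒ + 1/dᵢ, substituting dᵢ = m·dₒ gives 1/f = (1 + 1/m)/dₒ, hence dₒ = f·(1 + 1/m).
dₒ = 149.6 × (1 + 1/3.13) = 149.6 × 1.31949 ≈ 197.396 mm.

197.40 mm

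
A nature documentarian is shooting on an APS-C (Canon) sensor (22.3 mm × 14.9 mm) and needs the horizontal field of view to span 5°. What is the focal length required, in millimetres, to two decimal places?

From α = 2·arctan(w/2f) we get f = w / (2·tan(α/2)).
With w = 22.3 mm and α/2 = 2.5°, tan(α/2) ≈ 0.04366, so f ≈ 22.3 / 0.08732 ≈ 255.3770 mm.

255.38 mm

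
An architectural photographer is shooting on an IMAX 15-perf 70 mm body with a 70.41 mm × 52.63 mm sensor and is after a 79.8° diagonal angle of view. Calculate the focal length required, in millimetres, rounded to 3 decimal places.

52.567 mm

Sensor diagonal = √(70.41² + 52.63²) = √7727.4850 ≈ 87.9061 mm.
From α = 2·arctan(d/2f) we get f = d / (2·tan(α/2)).
With d = 87.9061 mm and α/2 = 39.9°, tan(α/2) ≈ 0.83613, so f ≈ 87.9061 / 1.67226 ≈ 52.5673 mm.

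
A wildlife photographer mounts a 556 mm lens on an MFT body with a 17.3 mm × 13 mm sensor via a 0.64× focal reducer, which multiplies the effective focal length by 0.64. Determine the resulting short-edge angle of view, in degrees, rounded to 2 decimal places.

2.09°

Effective focal length f = 556 × 0.64 = 355.84 mm.
α = 2·arctan(13 / (2 × 355.84)) = 2·arctan(0.01827) ≈ 2.0930°.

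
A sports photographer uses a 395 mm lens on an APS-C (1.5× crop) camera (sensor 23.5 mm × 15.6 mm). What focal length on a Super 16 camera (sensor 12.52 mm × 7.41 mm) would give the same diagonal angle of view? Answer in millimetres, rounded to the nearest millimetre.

Sensor diagonal = √(23.5² + 15.6²) = √795.6100 ≈ 28.2066 mm.
Sensor diagonal = √(12.52² + 7.41²) = √211.6585 ≈ 14.5485 mm.
Equal angle of view means equal diagonal/f ratio, so f₂ = f₁ · (diagonal₂/diagonal₁) = 395 × 14.5485/28.2066.
f₂ = 395 × 0.51578 ≈ 203.735 mm.

204 mm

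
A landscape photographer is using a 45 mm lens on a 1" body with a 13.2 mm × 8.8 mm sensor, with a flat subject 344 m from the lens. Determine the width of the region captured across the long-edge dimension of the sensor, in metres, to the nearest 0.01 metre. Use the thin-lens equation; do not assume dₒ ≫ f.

100.89 m

dₒ: 344 m = 344000 mm.
Similar triangles through the lens centre give W/dₒ = w/dᵢ; with 1/f = 1/dₒ + 1/dᵢ this gives W = w·(dₒ − f)/f.
W = 13.2 mm × (344000 − 45) / 45 = 13.2 × 7643.4444 ≈ 100893.467 mm = 100.893 m.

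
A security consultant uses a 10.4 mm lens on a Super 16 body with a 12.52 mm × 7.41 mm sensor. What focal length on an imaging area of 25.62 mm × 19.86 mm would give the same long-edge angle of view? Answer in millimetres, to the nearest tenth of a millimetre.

21.3 mm

Equal angle of view means equal width/f ratio, so f₂ = f₁ · (width₂/width₁) = 10.4 × 25.62/12.52.
f₂ = 10.4 × 2.04633 ≈ 21.282 mm.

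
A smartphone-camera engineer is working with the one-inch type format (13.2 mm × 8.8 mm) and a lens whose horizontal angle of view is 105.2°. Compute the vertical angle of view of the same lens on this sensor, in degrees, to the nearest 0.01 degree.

82.17°

From the horizontal AOV: f = 13.2 / (2·tan(52.6°)) = 13.2 / 2.61589 ≈ 5.0461 mm.
Vertical AOV = 2·arctan(8.8 / (2 × 5.0461)) = 2·arctan(0.87196) ≈ 82.1745°.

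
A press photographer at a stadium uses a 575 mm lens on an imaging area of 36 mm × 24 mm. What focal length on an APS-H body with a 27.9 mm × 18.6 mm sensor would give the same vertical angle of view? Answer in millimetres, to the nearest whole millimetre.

Equal angle of view means equal height/f ratio, so f₂ = f₁ · (height₂/height₁) = 575 × 18.6/24.
f₂ = 575 × 0.77500 ≈ 445.625 mm.

446 mm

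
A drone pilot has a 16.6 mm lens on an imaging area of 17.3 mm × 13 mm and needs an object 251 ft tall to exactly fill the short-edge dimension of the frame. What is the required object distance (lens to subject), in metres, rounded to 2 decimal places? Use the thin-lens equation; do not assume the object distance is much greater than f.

97.71 m

W: 251 ft × 304.8 mm/ft = 76504.80 mm.
Magnification m = h/W = dᵢ/dₒ; combined with 1/f = 1/dₒ + 1/dᵢ this gives dₒ = f·(1 + W/h).
dₒ = 16.6 mm × (1 + 76504.8/13) = 16.6 × 5885.9844 ≈ 97707.341 mm = 97.7073 m.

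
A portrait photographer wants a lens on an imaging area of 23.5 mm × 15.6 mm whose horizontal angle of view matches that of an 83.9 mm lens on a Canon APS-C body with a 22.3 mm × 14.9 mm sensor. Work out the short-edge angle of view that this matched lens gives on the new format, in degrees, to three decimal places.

Equal horizontal AOV ⇒ f₂ = f₁ · 23.5/22.3 = 83.9 × 1.05381 ≈ 88.4148 mm.
Short-edge AOV on the new format = 2·arctan(15.6 / (2 × 88.4148)) = 2·arctan(0.08822) ≈ 10.0832°.

10.083°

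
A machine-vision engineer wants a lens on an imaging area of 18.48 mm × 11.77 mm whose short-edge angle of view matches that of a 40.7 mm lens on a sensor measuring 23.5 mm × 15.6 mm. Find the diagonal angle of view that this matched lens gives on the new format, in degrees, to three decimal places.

Equal short-edge AOV ⇒ f₂ = f₁ · 11.77/15.6 = 40.7 × 0.75449 ≈ 30.7076 mm.
Sensor diagonal = √(18.48² + 11.77²) = √480.0433 ≈ 21.9099 mm.
Diagonal AOV on the new format = 2·arctan(21.9099 / (2 × 30.7076)) = 2·arctan(0.35675) ≈ 39.2677°.

39.268°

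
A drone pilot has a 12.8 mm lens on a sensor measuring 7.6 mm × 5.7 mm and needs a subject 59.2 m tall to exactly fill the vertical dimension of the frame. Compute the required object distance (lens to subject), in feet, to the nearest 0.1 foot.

W: 59.2 m = 59200 mm.
Magnification m = h/W = dᵢ/dₒ; combined with 1/f = 1/dₒ + 1/dᵢ this gives dₒ = f·(1 + W/h).
dₒ = 12.8 mm × (1 + 59200/5.7) = 12.8 × 10386.9649 ≈ 132953.151 mm = 132953.151/304.8 ft = 436.198 ft.

436.2 ft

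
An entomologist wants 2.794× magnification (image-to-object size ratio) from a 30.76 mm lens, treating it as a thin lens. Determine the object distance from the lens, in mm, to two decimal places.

With m = dᵢ/dₒ and 1/f = 1/dₒ + 1/dᵢ, substituting dᵢ = m·dₒ gives 1/f = (1 + 1/m)/dₒ, hence dₒ = f·(1 + 1/m).
dₒ = 30.76 × (1 + 1/2.794) = 30.76 × 1.35791 ≈ 41.769 mm.

41.77 mm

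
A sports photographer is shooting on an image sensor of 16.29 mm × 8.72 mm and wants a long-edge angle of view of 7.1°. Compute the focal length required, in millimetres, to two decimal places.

131.29 mm

From α = 2·arctan(w/2f) we get f = w / (2·tan(α/2)).
With w = 16.29 mm and α/2 = 3.55°, tan(α/2) ≈ 0.06204, so f ≈ 16.29 / 0.12408 ≈ 131.2892 mm.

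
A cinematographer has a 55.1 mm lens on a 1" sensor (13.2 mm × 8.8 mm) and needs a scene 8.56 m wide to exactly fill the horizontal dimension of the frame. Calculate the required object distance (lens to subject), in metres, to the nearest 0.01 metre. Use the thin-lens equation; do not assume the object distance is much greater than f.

35.79 m

W: 8.56 m = 8560 mm.
Magnification m = w/W = dᵢ/dₒ; combined with 1/f = 1/dₒ + 1/dᵢ this gives dₒ = f·(1 + W/w).
dₒ = 55.1 mm × (1 + 8560/13.2) = 55.1 × 649.4848 ≈ 35786.615 mm = 35.7866 m.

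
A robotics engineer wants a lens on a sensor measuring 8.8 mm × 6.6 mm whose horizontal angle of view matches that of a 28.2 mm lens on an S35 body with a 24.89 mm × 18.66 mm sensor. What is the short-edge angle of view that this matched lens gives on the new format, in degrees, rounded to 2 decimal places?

Equal horizontal AOV ⇒ f₂ = f₁ · 8.8/24.89 = 28.2 × 0.35356 ≈ 9.9703 mm.
Short-edge AOV on the new format = 2·arctan(6.6 / (2 × 9.9703)) = 2·arctan(0.33098) ≈ 36.6274°.

36.63°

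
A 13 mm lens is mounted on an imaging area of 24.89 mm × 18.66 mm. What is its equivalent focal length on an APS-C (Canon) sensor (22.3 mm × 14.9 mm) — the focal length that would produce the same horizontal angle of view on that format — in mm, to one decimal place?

Equal angle of view means equal width/f ratio, so f₂ = f₁ · (width₂/width₁) = 13 × 22.3/24.89.
f₂ = 13 × 0.89594 ≈ 11.647 mm.

11.6 mm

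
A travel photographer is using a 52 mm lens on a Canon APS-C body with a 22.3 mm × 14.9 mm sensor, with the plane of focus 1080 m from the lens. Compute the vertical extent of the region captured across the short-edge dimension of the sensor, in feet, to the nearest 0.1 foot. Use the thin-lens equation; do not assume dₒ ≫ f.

dₒ: 1080 m = 1.08e+06 mm.
Similar triangles through the lens centre give W/dₒ = h/dᵢ; with 1/f = 1/dₒ + 1/dᵢ this gives W = h·(dₒ − f)/f.
W = 14.9 mm × (1.08e+06 − 52) / 52 = 14.9 × 20768.2308 ≈ 309446.638 mm = 309446.638/304.8 ft = 1015.24 ft.

1015.2 ft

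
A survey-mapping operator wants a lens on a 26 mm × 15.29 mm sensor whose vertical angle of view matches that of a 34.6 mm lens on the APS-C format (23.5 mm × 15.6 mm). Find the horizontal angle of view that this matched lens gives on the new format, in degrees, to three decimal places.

41.948°

Equal vertical AOV ⇒ f₂ = f₁ · 15.29/15.6 = 34.6 × 0.98013 ≈ 33.9124 mm.
Horizontal AOV on the new format = 2·arctan(26 / (2 × 33.9124)) = 2·arctan(0.38334) ≈ 41.9477°.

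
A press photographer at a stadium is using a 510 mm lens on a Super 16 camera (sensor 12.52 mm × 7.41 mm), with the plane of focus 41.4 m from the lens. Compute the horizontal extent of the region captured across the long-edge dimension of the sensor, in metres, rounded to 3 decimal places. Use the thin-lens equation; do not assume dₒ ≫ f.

dₒ: 41.4 m = 41400 mm.
Similar triangles through the lens centre give W/dₒ = w/dᵢ; with 1/f = 1/dₒ + 1/dᵢ this gives W = w·(dₒ − f)/f.
W = 12.52 mm × (41400 − 510) / 510 = 12.52 × 80.1765 ≈ 1003.809 mm = 1.00381 m.

1.004 m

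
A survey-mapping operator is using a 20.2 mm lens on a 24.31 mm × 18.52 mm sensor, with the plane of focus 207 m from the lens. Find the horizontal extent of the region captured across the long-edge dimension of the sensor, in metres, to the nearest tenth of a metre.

dₒ: 207 m = 207000 mm.
Similar triangles through the lens centre give W/dₒ = w/dᵢ; with 1/f = 1/dₒ + 1/dᵢ this gives W = w·(dₒ − f)/f.
W = 24.31 mm × (207000 − 20.2) / 20.2 = 24.31 × 10246.5248 ≈ 249093.017 mm = 249.093 m.

249.1 m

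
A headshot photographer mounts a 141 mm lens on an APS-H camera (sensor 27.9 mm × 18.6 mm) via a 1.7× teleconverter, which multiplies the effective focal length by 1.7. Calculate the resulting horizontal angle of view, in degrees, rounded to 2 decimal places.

6.66°

Effective focal length f = 141 × 1.7 = 239.7 mm.
α = 2·arctan(27.9 / (2 × 239.7)) = 2·arctan(0.05820) ≈ 6.6615°.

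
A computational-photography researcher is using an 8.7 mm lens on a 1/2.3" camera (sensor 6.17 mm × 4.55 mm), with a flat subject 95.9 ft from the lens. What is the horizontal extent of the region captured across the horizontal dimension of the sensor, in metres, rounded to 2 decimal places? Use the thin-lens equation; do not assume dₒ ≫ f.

dₒ: 95.9 ft × 304.8 mm/ft = 29230.32 mm.
Similar triangles through the lens centre give W/dₒ = w/dᵢ; with 1/f = 1/dₒ + 1/dᵢ this gives W = w·(dₒ − f)/f.
W = 6.17 mm × (29230.3 − 8.7) / 8.7 = 6.17 × 3358.8068 ≈ 20723.838 mm = 20.7238 m.

20.72 m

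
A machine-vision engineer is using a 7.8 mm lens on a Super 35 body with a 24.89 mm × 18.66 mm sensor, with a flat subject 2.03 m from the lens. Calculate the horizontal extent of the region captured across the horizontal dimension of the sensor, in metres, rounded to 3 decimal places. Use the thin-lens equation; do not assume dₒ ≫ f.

dₒ: 2.03 m = 2030 mm.
Similar triangles through the lens centre give W/dₒ = w/dᵢ; with 1/f = 1/dₒ + 1/dᵢ this gives W = w·(dₒ − f)/f.
W = 24.89 mm × (2030 − 7.8) / 7.8 = 24.89 × 259.2564 ≈ 6452.892 mm = 6.45289 m.

6.453 m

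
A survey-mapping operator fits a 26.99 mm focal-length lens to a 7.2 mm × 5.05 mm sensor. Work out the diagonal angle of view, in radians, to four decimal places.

Sensor diagonal = √(7.2² + 5.05²) = √77.3425 ≈ 8.7945 mm.
Angle of view α = 2·arctan(d/2f) with d = 8.7945 mm and f = 26.99 mm.
d/2f = 0.16292; arctan(0.16292) ≈ 0.1615 rad, so α ≈ 0.3230 rad.

0.3230 rad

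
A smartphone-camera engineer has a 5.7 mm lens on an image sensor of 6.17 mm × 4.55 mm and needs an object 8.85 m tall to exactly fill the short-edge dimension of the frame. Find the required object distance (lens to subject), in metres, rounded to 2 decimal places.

W: 8.85 m = 8850 mm.
Magnification m = h/W = dᵢ/dₒ; combined with 1/f = 1/dₒ + 1/dᵢ this gives dₒ = f·(1 + W/h).
dₒ = 5.7 mm × (1 + 8850/4.55) = 5.7 × 1946.0549 ≈ 11092.513 mm = 11.0925 m.

11.09 m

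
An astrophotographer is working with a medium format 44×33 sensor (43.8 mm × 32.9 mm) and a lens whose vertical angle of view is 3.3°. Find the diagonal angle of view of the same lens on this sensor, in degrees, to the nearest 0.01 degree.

5.49°

From the vertical AOV: f = 32.9 / (2·tan(1.65°)) = 32.9 / 0.05761 ≈ 571.0636 mm.
Sensor diagonal = √(43.8² + 32.9²) = √3000.8500 ≈ 54.7800 mm.
Diagonal AOV = 2·arctan(54.7800 / (2 × 571.0636)) = 2·arctan(0.04796) ≈ 5.4920°.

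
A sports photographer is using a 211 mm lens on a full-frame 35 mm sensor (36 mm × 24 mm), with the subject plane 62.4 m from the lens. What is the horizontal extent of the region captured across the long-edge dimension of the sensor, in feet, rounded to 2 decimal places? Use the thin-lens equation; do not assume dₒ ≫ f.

34.81 ft

dₒ: 62.4 m = 62400 mm.
Similar triangles through the lens centre give W/dₒ = w/dᵢ; with 1/f = 1/dₒ + 1/dᵢ this gives W = w·(dₒ − f)/f.
W = 36 mm × (62400 − 211) / 211 = 36 × 294.7346 ≈ 10610.445 mm = 10610.445/304.8 ft = 34.8112 ft.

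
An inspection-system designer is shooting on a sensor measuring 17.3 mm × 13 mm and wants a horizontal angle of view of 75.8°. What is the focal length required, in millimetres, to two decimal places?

From α = 2·arctan(w/2f) we get f = w / (2·tan(α/2)).
With w = 17.3 mm and α/2 = 37.9°, tan(α/2) ≈ 0.77848, so f ≈ 17.3 / 1.55696 ≈ 11.1114 mm.

11.11 mm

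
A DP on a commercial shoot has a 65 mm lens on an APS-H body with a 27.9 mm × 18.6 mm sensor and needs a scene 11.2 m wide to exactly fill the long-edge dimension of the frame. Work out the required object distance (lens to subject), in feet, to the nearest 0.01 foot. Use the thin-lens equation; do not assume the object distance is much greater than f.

W: 11.2 m = 11200 mm.
Magnification m = w/W = dᵢ/dₒ; combined with 1/f = 1/dₒ + 1/dᵢ this gives dₒ = f·(1 + W/w).
dₒ = 65 mm × (1 + 11200/27.9) = 65 × 402.4337 ≈ 26158.190 mm = 26158.190/304.8 ft = 85.8208 ft.

85.82 ft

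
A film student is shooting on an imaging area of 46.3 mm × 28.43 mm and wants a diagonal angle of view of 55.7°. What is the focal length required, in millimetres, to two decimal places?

Sensor diagonal = √(46.3² + 28.43²) = √2951.9549 ≈ 54.3319 mm.
From α = 2·arctan(d/2f) we get f = d / (2·tan(α/2)).
With d = 54.3319 mm and α/2 = 27.85°, tan(α/2) ≈ 0.52836, so f ≈ 54.3319 / 1.05671 ≈ 51.4160 mm.

51.42 mm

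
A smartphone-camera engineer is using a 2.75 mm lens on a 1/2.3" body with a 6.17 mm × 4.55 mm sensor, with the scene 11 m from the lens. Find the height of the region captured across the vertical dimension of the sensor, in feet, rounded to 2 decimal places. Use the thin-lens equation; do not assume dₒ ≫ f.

dₒ: 11 m = 11000 mm.
Similar triangles through the lens centre give W/dₒ = h/dᵢ; with 1/f = 1/dₒ + 1/dᵢ this gives W = h·(dₒ − f)/f.
W = 4.55 mm × (11000 − 2.75) / 2.75 = 4.55 × 3999.0000 ≈ 18195.450 mm = 18195.450/304.8 ft = 59.6964 ft.

59.70 ft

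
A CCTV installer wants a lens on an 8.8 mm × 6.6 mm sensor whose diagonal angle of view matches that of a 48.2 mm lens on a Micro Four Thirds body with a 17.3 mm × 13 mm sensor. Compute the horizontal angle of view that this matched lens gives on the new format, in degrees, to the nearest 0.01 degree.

20.36°

Sensor diagonal = √(17.3² + 13²) = √468.2900 ≈ 21.6400 mm.
Sensor diagonal = √(8.8² + 6.6²) = √121.0000 ≈ 11.0000 mm.
Equal diagonal AOV ⇒ f₂ = f₁ · 11.0000/21.6400 = 48.2 × 0.50832 ≈ 24.5009 mm.
Horizontal AOV on the new format = 2·arctan(8.8 / (2 × 24.5009)) = 2·arctan(0.17959) ≈ 20.3619°.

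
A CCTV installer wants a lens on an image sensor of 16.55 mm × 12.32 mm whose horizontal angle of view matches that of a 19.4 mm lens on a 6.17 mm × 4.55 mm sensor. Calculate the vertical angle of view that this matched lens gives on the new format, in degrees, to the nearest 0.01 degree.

Equal horizontal AOV ⇒ f₂ = f₁ · 16.55/6.17 = 19.4 × 2.68233 ≈ 52.0373 mm.
Vertical AOV on the new format = 2·arctan(12.32 / (2 × 52.0373)) = 2·arctan(0.11838) ≈ 13.5021°.

13.50°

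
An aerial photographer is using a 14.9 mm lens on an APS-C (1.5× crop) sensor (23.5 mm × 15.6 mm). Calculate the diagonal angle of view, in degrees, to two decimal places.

86.85°

Sensor diagonal = √(23.5² + 15.6²) = √795.6100 ≈ 28.2066 mm.
Angle of view α = 2·arctan(d/2f) with d = 28.2066 mm and f = 14.9 mm.
d/2f = 0.94653; arctan(0.94653) ≈ 43.4265°, so α ≈ 86.8530°.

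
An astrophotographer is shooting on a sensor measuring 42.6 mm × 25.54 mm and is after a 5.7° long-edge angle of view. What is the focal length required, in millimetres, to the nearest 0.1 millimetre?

From α = 2·arctan(w/2f) we get f = w / (2·tan(α/2)).
With w = 42.6 mm and α/2 = 2.85°, tan(α/2) ≈ 0.04978, so f ≈ 42.6 / 0.09957 ≈ 427.8573 mm.

427.9 mm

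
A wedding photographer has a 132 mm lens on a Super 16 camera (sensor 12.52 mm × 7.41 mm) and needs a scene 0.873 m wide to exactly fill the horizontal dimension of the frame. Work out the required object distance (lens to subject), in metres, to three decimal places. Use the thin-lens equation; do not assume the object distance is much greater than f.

9.336 m

W: 0.873 m = 873 mm.
Magnification m = w/W = dᵢ/dₒ; combined with 1/f = 1/dₒ + 1/dᵢ this gives dₒ = f·(1 + W/w).
dₒ = 132 mm × (1 + 873/12.52) = 132 × 70.7284 ≈ 9336.153 mm = 9.33615 m.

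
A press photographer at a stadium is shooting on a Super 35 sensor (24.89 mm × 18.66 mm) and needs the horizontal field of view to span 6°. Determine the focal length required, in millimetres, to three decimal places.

From α = 2·arctan(w/2f) we get f = w / (2·tan(α/2)).
With w = 24.89 mm and α/2 = 3°, tan(α/2) ≈ 0.05241, so f ≈ 24.89 / 0.10482 ≈ 237.4647 mm.

237.465 mm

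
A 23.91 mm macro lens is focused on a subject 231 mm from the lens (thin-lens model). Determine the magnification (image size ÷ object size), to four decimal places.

0.1155×

Thin lens: 1/f = 1/dₒ + 1/dᵢ → 1/dᵢ = 1/23.91 − 1/231 = 0.0374945 mm⁻¹, so dᵢ ≈ 26.6706 mm.
Magnification m = dᵢ/dₒ = 26.6706/231 ≈ 0.11546.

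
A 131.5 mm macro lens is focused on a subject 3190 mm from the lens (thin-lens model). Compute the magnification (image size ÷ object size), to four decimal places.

Thin lens: 1/f = 1/dₒ + 1/dᵢ → 1/dᵢ = 1/131.5 − 1/3190 = 0.0072911 mm⁻¹, so dᵢ ≈ 137.1538 mm.
Magnification m = dᵢ/dₒ = 137.1538/3190 ≈ 0.04299.

0.0430×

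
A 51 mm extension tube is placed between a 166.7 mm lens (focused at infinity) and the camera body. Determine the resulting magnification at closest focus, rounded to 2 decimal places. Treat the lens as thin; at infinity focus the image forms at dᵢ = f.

0.31×

The tube moves the image plane from f to f + e, so dᵢ = 166.7 + 51 = 217.7 mm. Focus is achieved when 1/f = 1/dₒ + 1/dᵢ, giving dₒ = 1/(1/f − 1/(f+e)).
Magnification m = dᵢ/dₒ = (f+e)·(1/f − 1/(f+e)) = e/f = 51/166.7 ≈ 0.3059.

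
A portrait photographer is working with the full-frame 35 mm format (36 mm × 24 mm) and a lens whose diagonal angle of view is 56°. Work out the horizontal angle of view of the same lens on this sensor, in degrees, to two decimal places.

Sensor diagonal = √(36² + 24²) = √1872.0000 ≈ 43.2666 mm.
From the diagonal AOV: f = 43.2666 / (2·tan(28°)) = 43.2666 / 1.06342 ≈ 40.6863 mm.
Horizontal AOV = 2·arctan(36 / (2 × 40.6863)) = 2·arctan(0.44241) ≈ 47.7301°.

47.73°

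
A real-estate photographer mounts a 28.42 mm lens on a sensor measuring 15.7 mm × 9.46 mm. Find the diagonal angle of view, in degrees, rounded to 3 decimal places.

35.747°

Sensor diagonal = √(15.7² + 9.46²) = √335.9816 ≈ 18.3298 mm.
Angle of view α = 2·arctan(d/2f) with d = 18.3298 mm and f = 28.42 mm.
d/2f = 0.32248; arctan(0.32248) ≈ 17.8735°, so α ≈ 35.7470°.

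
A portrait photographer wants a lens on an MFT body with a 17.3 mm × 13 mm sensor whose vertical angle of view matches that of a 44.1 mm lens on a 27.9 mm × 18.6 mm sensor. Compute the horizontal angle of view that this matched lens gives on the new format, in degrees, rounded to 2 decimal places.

Equal vertical AOV ⇒ f₂ = f₁ · 13/18.6 = 44.1 × 0.69892 ≈ 30.8226 mm.
Horizontal AOV on the new format = 2·arctan(17.3 / (2 × 30.8226)) = 2·arctan(0.28064) ≈ 31.3523°.

31.35°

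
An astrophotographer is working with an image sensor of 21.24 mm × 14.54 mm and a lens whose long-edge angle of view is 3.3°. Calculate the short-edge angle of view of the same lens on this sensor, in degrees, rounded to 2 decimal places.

From the long-edge AOV: f = 21.24 / (2·tan(1.65°)) = 21.24 / 0.05761 ≈ 368.6745 mm.
Short-edge AOV = 2·arctan(14.54 / (2 × 368.6745)) = 2·arctan(0.01972) ≈ 2.2594°.

2.26°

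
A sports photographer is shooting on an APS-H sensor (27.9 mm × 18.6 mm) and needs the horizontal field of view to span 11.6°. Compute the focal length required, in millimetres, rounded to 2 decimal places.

137.34 mm

From α = 2·arctan(w/2f) we get f = w / (2·tan(α/2)).
With w = 27.9 mm and α/2 = 5.8°, tan(α/2) ≈ 0.10158, so f ≈ 27.9 / 0.20315 ≈ 137.3352 mm.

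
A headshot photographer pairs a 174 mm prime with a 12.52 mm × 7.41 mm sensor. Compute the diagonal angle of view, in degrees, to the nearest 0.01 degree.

4.79°

Sensor diagonal = √(12.52² + 7.41²) = √211.6585 ≈ 14.5485 mm.
Angle of view α = 2·arctan(d/2f) with d = 14.5485 mm and f = 174 mm.
d/2f = 0.04181; arctan(0.04181) ≈ 2.3939°, so α ≈ 4.7878°.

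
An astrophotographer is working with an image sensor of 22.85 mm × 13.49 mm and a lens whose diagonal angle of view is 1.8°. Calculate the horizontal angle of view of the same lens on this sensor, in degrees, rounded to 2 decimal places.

1.55°

Sensor diagonal = √(22.85² + 13.49²) = √704.1026 ≈ 26.5349 mm.
From the diagonal AOV: f = 26.5349 / (2·tan(0.9°)) = 26.5349 / 0.03142 ≈ 844.5636 mm.
Horizontal AOV = 2·arctan(22.85 / (2 × 844.5636)) = 2·arctan(0.01353) ≈ 1.5501°.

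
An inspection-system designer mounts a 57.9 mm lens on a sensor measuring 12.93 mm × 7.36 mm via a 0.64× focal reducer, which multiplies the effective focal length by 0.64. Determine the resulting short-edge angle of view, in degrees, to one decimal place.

Effective focal length f = 57.9 × 0.64 = 37.056 mm.
α = 2·arctan(7.36 / (2 × 37.056)) = 2·arctan(0.09931) ≈ 11.3428°.

11.3°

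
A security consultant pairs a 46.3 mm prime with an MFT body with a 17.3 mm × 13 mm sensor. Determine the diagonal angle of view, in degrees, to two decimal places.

Sensor diagonal = √(17.3² + 13²) = √468.2900 ≈ 21.6400 mm.
Angle of view α = 2·arctan(d/2f) with d = 21.6400 mm and f = 46.3 mm.
d/2f = 0.23369; arctan(0.23369) ≈ 13.1536°, so α ≈ 26.3072°.

26.31°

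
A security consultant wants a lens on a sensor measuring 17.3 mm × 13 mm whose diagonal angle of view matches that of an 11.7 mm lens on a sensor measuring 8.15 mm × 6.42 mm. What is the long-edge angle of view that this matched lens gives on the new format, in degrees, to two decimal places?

39.03°

Sensor diagonal = √(8.15² + 6.42²) = √107.6389 ≈ 10.3749 mm.
Sensor diagonal = √(17.3² + 13²) = √468.2900 ≈ 21.6400 mm.
Equal diagonal AOV ⇒ f₂ = f₁ · 21.6400/10.3749 = 11.7 × 2.08580 ≈ 24.4039 mm.
Long-edge AOV on the new format = 2·arctan(17.3 / (2 × 24.4039)) = 2·arctan(0.35445) ≈ 39.0339°.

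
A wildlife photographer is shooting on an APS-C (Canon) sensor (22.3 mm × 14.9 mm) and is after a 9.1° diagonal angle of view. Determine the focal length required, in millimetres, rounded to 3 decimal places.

Sensor diagonal = √(22.3² + 14.9²) = √719.3000 ≈ 26.8198 mm.
From α = 2·arctan(d/2f) we get f = d / (2·tan(α/2)).
With d = 26.8198 mm and α/2 = 4.55°, tan(α/2) ≈ 0.07958, so f ≈ 26.8198 / 0.15916 ≈ 168.5086 mm.

168.509 mm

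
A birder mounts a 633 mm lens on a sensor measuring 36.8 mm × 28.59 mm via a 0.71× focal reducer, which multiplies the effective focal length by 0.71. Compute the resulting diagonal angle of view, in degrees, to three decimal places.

Effective focal length f = 633 × 0.71 = 449.43 mm.
Sensor diagonal = √(36.8² + 28.59²) = √2171.6281 ≈ 46.6007 mm.
α = 2·arctan(46.601 / (2 × 449.43)) = 2·arctan(0.05184) ≈ 5.9356°.

5.936°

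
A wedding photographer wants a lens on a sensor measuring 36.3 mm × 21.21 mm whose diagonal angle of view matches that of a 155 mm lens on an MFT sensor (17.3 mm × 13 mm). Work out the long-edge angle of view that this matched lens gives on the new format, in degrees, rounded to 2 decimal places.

6.90°

Sensor diagonal = √(17.3² + 13²) = √468.2900 ≈ 21.6400 mm.
Sensor diagonal = √(36.3² + 21.21²) = √1767.5541 ≈ 42.0423 mm.
Equal diagonal AOV ⇒ f₂ = f₁ · 42.0423/21.6400 = 155 × 1.94280 ≈ 301.1346 mm.
Long-edge AOV on the new format = 2·arctan(36.3 / (2 × 301.1346)) = 2·arctan(0.06027) ≈ 6.8983°.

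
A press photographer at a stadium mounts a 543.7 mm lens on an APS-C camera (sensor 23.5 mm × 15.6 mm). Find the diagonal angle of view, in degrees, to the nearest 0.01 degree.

2.97°

Sensor diagonal = √(23.5² + 15.6²) = √795.6100 ≈ 28.2066 mm.
Angle of view α = 2·arctan(d/2f) with d = 28.2066 mm and f = 543.7 mm.
d/2f = 0.02594; arctan(0.02594) ≈ 1.4859°, so α ≈ 2.9718°.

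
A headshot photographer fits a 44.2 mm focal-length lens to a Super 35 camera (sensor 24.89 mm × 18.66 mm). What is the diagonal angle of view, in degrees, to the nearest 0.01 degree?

38.77°

Sensor diagonal = √(24.89² + 18.66²) = √967.7077 ≈ 31.1080 mm.
Angle of view α = 2·arctan(d/2f) with d = 31.1080 mm and f = 44.2 mm.
d/2f = 0.35190; arctan(0.35190) ≈ 19.3870°, so α ≈ 38.7740°.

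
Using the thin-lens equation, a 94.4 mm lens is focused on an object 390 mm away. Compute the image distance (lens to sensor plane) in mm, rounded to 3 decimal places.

1/dᵢ = 1/f − 1/dₒ = 1/94.4 − 1/390 = 0.0080291 mm⁻¹.
dᵢ = 1/0.0080291 ≈ 124.5467 mm.

124.547 mm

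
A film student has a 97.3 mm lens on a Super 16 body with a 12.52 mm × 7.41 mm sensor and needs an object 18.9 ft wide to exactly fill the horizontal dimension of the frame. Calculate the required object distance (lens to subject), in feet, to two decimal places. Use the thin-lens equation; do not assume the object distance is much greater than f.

W: 18.9 ft × 304.8 mm/ft = 5760.72 mm.
Magnification m = w/W = dᵢ/dₒ; combined with 1/f = 1/dₒ + 1/dᵢ this gives dₒ = f·(1 + W/w).
dₒ = 97.3 mm × (1 + 5760.72/12.52) = 97.3 × 461.1214 ≈ 44867.111 mm = 44867.111/304.8 ft = 147.202 ft.

147.20 ft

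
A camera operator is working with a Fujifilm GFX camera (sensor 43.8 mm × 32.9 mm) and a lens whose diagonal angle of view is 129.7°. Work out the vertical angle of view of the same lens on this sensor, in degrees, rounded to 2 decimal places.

103.97°

Sensor diagonal = √(43.8² + 32.9²) = √3000.8500 ≈ 54.7800 mm.
From the diagonal AOV: f = 54.7800 / (2·tan(64.85°)) = 54.7800 / 4.25986 ≈ 12.8596 mm.
Vertical AOV = 2·arctan(32.9 / (2 × 12.8596)) = 2·arctan(1.27920) ≈ 103.9679°.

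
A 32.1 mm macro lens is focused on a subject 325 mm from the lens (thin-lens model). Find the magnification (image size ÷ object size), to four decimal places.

0.1096×

Thin lens: 1/f = 1/dₒ + 1/dᵢ → 1/dᵢ = 1/32.1 − 1/325 = 0.0280757 mm⁻¹, so dᵢ ≈ 35.6180 mm.
Magnification m = dᵢ/dₒ = 35.6180/325 ≈ 0.10959.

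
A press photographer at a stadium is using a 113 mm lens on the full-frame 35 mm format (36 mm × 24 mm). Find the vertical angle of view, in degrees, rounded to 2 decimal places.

12.12°

Angle of view α = 2·arctan(h/2f) with h = 24 mm and f = 113 mm.
h/2f = 0.10619; arctan(0.10619) ≈ 6.0618°, so α ≈ 12.1236°.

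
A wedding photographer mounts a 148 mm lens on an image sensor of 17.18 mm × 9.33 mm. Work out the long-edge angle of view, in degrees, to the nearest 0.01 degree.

6.64°

Angle of view α = 2·arctan(w/2f) with w = 17.18 mm and f = 148 mm.
w/2f = 0.05804; arctan(0.05804) ≈ 3.3218°, so α ≈ 6.6435°.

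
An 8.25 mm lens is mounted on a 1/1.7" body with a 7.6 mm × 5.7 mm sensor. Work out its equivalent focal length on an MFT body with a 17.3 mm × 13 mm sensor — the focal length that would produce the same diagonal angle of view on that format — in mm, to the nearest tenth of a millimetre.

Sensor diagonal = √(7.6² + 5.7²) = √90.2500 ≈ 9.5000 mm.
Sensor diagonal = √(17.3² + 13²) = √468.2900 ≈ 21.6400 mm.
Equal angle of view means equal diagonal/f ratio, so f₂ = f₁ · (diagonal₂/diagonal₁) = 8.25 × 21.6400/9.5000.
f₂ = 8.25 × 2.27790 ≈ 18.793 mm.

18.8 mm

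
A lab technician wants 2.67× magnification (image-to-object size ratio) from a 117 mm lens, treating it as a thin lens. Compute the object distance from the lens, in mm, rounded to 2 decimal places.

With m = dᵢ/dₒ and 1/f = 1/dₒ + 1/dᵢ, substituting dᵢ = m·dₒ gives 1/f = (1 + 1/m)/dₒ, hence dₒ = f·(1 + 1/m).
dₒ = 117 × (1 + 1/2.67) = 117 × 1.37453 ≈ 160.820 mm.

160.82 mm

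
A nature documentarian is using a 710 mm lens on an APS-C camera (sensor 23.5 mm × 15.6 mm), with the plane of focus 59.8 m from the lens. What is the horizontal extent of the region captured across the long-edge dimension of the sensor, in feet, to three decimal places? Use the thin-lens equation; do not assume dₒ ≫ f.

dₒ: 59.8 m = 59800 mm.
Similar triangles through the lens centre give W/dₒ = w/dᵢ; with 1/f = 1/dₒ + 1/dᵢ this gives W = w·(dₒ − f)/f.
W = 23.5 mm × (59800 − 710) / 710 = 23.5 × 83.2254 ≈ 1955.796 mm = 1955.796/304.8 ft = 6.41665 ft.

6.417 ft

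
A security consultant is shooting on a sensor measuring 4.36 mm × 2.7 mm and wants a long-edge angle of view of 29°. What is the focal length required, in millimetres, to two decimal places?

8.43 mm

From α = 2·arctan(w/2f) we get f = w / (2·tan(α/2)).
With w = 4.36 mm and α/2 = 14.5°, tan(α/2) ≈ 0.25862, so f ≈ 4.36 / 0.51724 ≈ 8.4294 mm.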